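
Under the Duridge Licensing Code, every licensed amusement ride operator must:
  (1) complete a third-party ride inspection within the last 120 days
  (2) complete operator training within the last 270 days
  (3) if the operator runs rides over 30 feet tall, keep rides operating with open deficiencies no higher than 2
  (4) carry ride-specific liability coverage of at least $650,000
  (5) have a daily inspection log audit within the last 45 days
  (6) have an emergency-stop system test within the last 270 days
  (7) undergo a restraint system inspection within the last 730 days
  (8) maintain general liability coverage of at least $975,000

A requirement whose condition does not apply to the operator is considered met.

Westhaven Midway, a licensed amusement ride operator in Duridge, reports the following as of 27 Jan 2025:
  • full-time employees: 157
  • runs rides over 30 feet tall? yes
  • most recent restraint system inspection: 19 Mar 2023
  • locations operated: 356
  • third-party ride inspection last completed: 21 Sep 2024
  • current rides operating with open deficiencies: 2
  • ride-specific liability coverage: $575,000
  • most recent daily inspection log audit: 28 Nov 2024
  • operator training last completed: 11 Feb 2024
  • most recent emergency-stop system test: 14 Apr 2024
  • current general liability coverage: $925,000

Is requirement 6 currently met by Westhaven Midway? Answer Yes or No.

6. emergency-stop system test 288 days ago vs limit 270 → not met

No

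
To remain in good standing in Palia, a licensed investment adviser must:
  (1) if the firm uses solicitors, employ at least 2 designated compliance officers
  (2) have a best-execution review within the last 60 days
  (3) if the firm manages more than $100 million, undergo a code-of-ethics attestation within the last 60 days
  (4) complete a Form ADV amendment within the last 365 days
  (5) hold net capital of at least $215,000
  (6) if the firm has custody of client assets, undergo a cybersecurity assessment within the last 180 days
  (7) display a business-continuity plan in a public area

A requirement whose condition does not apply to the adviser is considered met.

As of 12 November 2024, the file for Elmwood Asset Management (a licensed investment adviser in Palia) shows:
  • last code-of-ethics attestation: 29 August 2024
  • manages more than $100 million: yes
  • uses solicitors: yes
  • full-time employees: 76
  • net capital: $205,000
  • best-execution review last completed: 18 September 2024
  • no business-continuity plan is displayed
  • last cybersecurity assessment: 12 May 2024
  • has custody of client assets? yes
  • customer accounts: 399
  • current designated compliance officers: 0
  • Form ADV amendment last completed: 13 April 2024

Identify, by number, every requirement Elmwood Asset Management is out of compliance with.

1. condition 'uses solicitors' holds; designated compliance officers 0 < 2 → not met
2. best-execution review 55 days ago vs limit 60 → met
3. condition 'manages more than $100 million' holds; code-of-ethics attestation 75 days ago vs limit 60 → not met
4. Form ADV amendment 213 days ago vs limit 365 → met
5. net capital $205,000 < $215,000 → not met
6. condition 'has custody of client assets' holds; cybersecurity assessment 184 days ago vs limit 180 → not met
7. business-continuity plan absent → not met
Not met: 1, 3, 5, 6, 7

1, 3, 5, 6, 7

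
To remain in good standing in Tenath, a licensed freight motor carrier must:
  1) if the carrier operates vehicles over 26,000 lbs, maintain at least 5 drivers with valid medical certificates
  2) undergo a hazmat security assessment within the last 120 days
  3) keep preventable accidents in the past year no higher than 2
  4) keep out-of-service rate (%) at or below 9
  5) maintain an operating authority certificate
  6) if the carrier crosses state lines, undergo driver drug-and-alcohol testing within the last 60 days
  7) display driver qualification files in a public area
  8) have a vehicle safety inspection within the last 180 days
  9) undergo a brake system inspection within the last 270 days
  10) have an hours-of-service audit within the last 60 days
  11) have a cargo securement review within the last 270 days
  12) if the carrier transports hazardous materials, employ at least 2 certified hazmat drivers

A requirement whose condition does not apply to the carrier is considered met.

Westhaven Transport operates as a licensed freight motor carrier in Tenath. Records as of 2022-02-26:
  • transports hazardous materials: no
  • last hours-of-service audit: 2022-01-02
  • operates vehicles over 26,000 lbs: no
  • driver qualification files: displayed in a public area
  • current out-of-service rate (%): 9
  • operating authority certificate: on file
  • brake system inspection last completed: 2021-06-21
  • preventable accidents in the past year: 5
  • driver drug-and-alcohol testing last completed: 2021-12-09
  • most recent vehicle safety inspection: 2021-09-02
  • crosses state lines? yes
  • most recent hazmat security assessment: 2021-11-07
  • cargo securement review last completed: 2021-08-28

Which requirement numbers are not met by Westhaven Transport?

3, 6

1. condition 'operates vehicles over 26,000 lbs' does not hold → requirement n/a → met
2. hazmat security assessment 111 days ago vs limit 120 → met
3. preventable accidents in the past year 5 > 2 → not met
4. out-of-service rate (%) 9 ≤ 9 → met
5. operating authority certificate present → met
6. condition 'crosses state lines' holds; driver drug-and-alcohol testing 79 days ago vs limit 60 → not met
7. driver qualification files present → met
8. vehicle safety inspection 177 days ago vs limit 180 → met
9. brake system inspection 250 days ago vs limit 270 → met
10. hours-of-service audit 55 days ago vs limit 60 → met
11. cargo securement review 182 days ago vs limit 270 → met
12. condition 'transports hazardous materials' does not hold → requirement n/a → met
Not met: 3, 6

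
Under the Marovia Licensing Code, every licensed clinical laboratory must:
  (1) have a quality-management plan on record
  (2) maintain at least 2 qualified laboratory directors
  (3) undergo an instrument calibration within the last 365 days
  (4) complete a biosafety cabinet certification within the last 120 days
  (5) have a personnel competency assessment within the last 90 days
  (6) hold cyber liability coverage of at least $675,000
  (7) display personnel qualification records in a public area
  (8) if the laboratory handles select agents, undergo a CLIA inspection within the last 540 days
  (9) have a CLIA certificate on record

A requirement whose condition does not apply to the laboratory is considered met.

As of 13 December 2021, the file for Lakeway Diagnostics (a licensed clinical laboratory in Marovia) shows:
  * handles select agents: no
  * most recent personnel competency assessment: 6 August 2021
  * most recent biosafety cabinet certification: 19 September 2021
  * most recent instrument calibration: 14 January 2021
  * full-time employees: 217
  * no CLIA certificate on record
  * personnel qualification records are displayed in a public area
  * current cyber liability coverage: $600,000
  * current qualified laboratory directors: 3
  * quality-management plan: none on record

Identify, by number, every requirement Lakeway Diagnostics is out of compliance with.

1, 5, 6, 9

1. quality-management plan absent → not met
2. qualified laboratory directors 3 ≥ 2 → met
3. instrument calibration 333 days ago vs limit 365 → met
4. biosafety cabinet certification 85 days ago vs limit 120 → met
5. personnel competency assessment 129 days ago vs limit 90 → not met
6. cyber liability coverage $600,000 < $675,000 → not met
7. personnel qualification records present → met
8. condition 'handles select agents' does not hold → requirement n/a → met
9. CLIA certificate absent → not met
Not met: 1, 5, 6, 9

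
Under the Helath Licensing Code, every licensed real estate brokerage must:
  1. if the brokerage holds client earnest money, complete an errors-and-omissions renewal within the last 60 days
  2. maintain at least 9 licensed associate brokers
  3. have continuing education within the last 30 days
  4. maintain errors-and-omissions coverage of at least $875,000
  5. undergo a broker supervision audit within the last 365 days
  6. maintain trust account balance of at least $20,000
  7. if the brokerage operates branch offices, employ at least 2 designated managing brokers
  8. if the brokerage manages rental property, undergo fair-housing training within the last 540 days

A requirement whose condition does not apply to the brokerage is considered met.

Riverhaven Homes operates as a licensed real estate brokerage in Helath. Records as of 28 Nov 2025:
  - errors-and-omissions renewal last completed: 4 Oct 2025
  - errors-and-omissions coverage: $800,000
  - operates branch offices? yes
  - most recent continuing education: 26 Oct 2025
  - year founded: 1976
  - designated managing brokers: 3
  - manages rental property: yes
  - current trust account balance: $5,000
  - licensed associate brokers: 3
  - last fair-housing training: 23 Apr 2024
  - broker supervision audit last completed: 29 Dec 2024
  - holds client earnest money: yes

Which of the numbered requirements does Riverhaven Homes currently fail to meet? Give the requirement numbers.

1. condition 'holds client earnest money' holds; errors-and-omissions renewal 55 days ago vs limit 60 → met
2. licensed associate brokers 3 < 9 → not met
3. continuing education 33 days ago vs limit 30 → not met
4. errors-and-omissions coverage $800,000 < $875,000 → not met
5. broker supervision audit 334 days ago vs limit 365 → met
6. trust account balance $5,000 < $20,000 → not met
7. condition 'operates branch offices' holds; designated managing brokers 3 ≥ 2 → met
8. condition 'manages rental property' holds; fair-housing training 584 days ago vs limit 540 → not met
Not met: 2, 3, 4, 6, 8

2, 3, 4, 6, 8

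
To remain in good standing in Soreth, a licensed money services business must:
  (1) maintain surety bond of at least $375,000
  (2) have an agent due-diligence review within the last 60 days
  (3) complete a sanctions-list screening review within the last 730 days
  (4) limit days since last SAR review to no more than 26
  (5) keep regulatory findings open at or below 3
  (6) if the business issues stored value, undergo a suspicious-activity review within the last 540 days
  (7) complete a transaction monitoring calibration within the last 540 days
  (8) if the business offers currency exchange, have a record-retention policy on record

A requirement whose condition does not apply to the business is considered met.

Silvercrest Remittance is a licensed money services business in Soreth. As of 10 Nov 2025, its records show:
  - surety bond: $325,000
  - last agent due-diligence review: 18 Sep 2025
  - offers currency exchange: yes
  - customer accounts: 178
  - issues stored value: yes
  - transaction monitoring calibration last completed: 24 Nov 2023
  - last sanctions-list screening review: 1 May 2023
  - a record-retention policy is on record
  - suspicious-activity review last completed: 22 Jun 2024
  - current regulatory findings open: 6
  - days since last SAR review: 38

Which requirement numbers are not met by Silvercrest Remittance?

1. surety bond $325,000 < $375,000 → not met
2. agent due-diligence review 53 days ago vs limit 60 → met
3. sanctions-list screening review 924 days ago vs limit 730 → not met
4. days since last SAR review 38 > 26 → not met
5. regulatory findings open 6 > 3 → not met
6. condition 'issues stored value' holds; suspicious-activity review 506 days ago vs limit 540 → met
7. transaction monitoring calibration 717 days ago vs limit 540 → not met
8. condition 'offers currency exchange' holds; record-retention policy present → met
Not met: 1, 3, 4, 5, 7

1, 3, 4, 5, 7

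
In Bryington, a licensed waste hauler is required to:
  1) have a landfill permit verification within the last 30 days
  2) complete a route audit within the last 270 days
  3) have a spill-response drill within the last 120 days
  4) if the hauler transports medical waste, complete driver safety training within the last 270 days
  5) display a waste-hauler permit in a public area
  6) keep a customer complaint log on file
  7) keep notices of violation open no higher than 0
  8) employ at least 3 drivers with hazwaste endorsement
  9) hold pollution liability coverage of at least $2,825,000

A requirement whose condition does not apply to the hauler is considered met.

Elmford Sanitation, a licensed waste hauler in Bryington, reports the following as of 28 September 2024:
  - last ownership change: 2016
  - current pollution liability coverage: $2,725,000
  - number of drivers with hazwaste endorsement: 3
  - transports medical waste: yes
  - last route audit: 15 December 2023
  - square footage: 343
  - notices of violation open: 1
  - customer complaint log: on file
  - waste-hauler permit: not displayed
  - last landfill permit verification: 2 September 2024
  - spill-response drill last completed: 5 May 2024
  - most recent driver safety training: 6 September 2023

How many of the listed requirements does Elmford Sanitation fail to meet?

6

1. landfill permit verification 26 days ago vs limit 30 → met
2. route audit 288 days ago vs limit 270 → not met
3. spill-response drill 146 days ago vs limit 120 → not met
4. condition 'transports medical waste' holds; driver safety training 388 days ago vs limit 270 → not met
5. waste-hauler permit absent → not met
6. customer complaint log present → met
7. notices of violation open 1 > 0 → not met
8. drivers with hazwaste endorsement 3 ≥ 3 → met
9. pollution liability coverage $2,725,000 < $2,825,000 → not met
Not met: 6 of 9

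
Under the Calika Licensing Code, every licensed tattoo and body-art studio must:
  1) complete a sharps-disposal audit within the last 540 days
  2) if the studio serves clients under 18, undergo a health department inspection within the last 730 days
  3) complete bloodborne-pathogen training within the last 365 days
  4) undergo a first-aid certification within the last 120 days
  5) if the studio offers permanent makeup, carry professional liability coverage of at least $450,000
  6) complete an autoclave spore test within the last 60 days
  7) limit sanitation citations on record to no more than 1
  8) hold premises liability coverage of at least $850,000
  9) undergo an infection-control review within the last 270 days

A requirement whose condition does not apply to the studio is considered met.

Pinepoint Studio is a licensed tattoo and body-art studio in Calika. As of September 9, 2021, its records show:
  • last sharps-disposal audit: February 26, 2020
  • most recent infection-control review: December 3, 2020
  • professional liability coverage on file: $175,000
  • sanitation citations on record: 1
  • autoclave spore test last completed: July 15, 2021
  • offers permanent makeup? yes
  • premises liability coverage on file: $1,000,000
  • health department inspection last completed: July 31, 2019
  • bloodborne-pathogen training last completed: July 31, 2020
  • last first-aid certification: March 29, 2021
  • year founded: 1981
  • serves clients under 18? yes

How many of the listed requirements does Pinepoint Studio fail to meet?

6

1. sharps-disposal audit 561 days ago vs limit 540 → not met
2. condition 'serves clients under 18' holds; health department inspection 771 days ago vs limit 730 → not met
3. bloodborne-pathogen training 405 days ago vs limit 365 → not met
4. first-aid certification 164 days ago vs limit 120 → not met
5. condition 'offers permanent makeup' holds; professional liability coverage $175,000 < $450,000 → not met
6. autoclave spore test 56 days ago vs limit 60 → met
7. sanitation citations on record 1 ≤ 1 → met
8. premises liability coverage $1,000,000 ≥ $850,000 → met
9. infection-control review 280 days ago vs limit 270 → not met
Not met: 6 of 9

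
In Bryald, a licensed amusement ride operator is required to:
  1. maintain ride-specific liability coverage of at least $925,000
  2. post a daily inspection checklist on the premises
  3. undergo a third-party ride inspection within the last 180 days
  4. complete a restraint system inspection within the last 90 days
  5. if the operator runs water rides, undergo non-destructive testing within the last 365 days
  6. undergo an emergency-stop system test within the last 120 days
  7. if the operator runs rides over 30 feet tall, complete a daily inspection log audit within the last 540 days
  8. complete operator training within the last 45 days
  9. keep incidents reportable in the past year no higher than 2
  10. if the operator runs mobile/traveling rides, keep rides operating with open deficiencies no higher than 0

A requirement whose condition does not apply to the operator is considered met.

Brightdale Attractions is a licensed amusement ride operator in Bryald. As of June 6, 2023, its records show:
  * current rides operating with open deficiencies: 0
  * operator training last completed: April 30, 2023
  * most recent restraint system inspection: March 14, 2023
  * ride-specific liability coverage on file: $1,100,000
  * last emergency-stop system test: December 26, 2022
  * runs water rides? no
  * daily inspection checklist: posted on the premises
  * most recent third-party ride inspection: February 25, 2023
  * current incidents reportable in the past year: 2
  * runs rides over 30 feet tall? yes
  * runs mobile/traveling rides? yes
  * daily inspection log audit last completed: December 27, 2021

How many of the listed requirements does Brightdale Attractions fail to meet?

1. ride-specific liability coverage $1,100,000 ≥ $925,000 → met
2. daily inspection checklist present → met
3. third-party ride inspection 101 days ago vs limit 180 → met
4. restraint system inspection 84 days ago vs limit 90 → met
5. condition 'runs water rides' does not hold → requirement n/a → met
6. emergency-stop system test 162 days ago vs limit 120 → not met
7. condition 'runs rides over 30 feet tall' holds; daily inspection log audit 526 days ago vs limit 540 → met
8. operator training 37 days ago vs limit 45 → met
9. incidents reportable in the past year 2 ≤ 2 → met
10. condition 'runs mobile/traveling rides' holds; rides operating with open deficiencies 0 ≤ 0 → met
Not met: 1 of 10

1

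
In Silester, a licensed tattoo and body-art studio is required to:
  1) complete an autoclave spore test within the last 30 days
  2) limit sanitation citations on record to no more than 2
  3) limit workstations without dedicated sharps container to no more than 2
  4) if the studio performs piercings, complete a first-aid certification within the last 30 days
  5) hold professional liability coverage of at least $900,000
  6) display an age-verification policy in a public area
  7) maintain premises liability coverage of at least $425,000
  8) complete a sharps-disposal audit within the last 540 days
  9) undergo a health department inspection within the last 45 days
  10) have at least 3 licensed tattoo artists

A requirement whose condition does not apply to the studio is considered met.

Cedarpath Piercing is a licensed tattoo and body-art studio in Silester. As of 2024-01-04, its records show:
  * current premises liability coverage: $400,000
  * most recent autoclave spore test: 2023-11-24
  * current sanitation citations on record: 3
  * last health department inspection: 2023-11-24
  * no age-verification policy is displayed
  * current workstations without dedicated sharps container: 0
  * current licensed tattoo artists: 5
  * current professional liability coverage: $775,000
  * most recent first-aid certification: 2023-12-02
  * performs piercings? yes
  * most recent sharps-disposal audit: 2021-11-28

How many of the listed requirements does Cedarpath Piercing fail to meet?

7

1. autoclave spore test 41 days ago vs limit 30 → not met
2. sanitation citations on record 3 > 2 → not met
3. workstations without dedicated sharps container 0 ≤ 2 → met
4. condition 'performs piercings' holds; first-aid certification 33 days ago vs limit 30 → not met
5. professional liability coverage $775,000 < $900,000 → not met
6. age-verification policy absent → not met
7. premises liability coverage $400,000 < $425,000 → not met
8. sharps-disposal audit 767 days ago vs limit 540 → not met
9. health department inspection 41 days ago vs limit 45 → met
10. licensed tattoo artists 5 ≥ 3 → met
Not met: 7 of 10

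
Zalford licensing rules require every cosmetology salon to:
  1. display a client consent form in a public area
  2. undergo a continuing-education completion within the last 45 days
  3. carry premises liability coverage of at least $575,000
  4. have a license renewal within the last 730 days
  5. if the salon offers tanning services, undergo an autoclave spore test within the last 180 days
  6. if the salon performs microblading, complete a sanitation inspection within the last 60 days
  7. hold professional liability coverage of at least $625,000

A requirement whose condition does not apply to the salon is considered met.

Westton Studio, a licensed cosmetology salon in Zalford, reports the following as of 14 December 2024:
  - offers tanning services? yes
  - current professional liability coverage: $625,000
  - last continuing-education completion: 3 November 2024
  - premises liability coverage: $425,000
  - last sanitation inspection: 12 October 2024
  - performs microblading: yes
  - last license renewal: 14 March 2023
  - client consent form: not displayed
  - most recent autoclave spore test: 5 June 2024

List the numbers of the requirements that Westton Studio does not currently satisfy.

1, 3, 5, 6

1. client consent form absent → not met
2. continuing-education completion 41 days ago vs limit 45 → met
3. premises liability coverage $425,000 < $575,000 → not met
4. license renewal 641 days ago vs limit 730 → met
5. condition 'offers tanning services' holds; autoclave spore test 192 days ago vs limit 180 → not met
6. condition 'performs microblading' holds; sanitation inspection 63 days ago vs limit 60 → not met
7. professional liability coverage $625,000 ≥ $625,000 → met
Not met: 1, 3, 5, 6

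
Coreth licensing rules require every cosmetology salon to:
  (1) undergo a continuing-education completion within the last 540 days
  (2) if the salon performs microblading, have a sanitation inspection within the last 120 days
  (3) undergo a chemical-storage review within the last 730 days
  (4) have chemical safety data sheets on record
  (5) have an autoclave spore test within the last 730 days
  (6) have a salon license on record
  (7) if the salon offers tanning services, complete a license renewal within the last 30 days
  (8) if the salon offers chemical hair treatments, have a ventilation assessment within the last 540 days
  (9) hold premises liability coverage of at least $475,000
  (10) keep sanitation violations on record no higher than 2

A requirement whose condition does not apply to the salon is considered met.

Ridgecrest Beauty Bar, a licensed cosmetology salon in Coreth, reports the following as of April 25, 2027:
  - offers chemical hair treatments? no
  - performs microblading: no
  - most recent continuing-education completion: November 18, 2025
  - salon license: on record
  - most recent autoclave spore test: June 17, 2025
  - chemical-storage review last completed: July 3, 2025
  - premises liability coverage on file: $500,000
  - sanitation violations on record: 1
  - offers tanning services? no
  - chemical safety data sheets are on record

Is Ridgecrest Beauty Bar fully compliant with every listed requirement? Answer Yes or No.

Yes

1. continuing-education completion 523 days ago vs limit 540 → met
2. condition 'performs microblading' does not hold → requirement n/a → met
3. chemical-storage review 661 days ago vs limit 730 → met
4. chemical safety data sheets present → met
5. autoclave spore test 677 days ago vs limit 730 → met
6. salon license present → met
7. condition 'offers tanning services' does not hold → requirement n/a → met
8. condition 'offers chemical hair treatments' does not hold → requirement n/a → met
9. premises liability coverage $500,000 ≥ $475,000 → met
10. sanitation violations on record 1 ≤ 2 → met
All met.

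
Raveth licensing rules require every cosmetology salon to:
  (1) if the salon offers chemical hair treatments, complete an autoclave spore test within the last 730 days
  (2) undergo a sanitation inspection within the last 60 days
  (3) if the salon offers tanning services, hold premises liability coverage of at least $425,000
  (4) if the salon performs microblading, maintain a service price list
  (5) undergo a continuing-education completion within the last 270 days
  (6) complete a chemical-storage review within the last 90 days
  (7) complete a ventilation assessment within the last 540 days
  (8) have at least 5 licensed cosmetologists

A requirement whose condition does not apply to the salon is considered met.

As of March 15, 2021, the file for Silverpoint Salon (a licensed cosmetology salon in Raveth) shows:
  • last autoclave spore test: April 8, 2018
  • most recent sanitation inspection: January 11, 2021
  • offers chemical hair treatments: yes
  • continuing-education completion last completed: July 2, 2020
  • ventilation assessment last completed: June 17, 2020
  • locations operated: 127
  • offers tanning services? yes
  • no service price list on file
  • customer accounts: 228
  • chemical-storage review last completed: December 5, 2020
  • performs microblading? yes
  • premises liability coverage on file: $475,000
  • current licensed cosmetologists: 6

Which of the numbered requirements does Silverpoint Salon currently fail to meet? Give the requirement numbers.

1. condition 'offers chemical hair treatments' holds; autoclave spore test 1072 days ago vs limit 730 → not met
2. sanitation inspection 63 days ago vs limit 60 → not met
3. condition 'offers tanning services' holds; premises liability coverage $475,000 ≥ $425,000 → met
4. condition 'performs microblading' holds; service price list absent → not met
5. continuing-education completion 256 days ago vs limit 270 → met
6. chemical-storage review 100 days ago vs limit 90 → not met
7. ventilation assessment 271 days ago vs limit 540 → met
8. licensed cosmetologists 6 ≥ 5 → met
Not met: 1, 2, 4, 6

1, 2, 4, 6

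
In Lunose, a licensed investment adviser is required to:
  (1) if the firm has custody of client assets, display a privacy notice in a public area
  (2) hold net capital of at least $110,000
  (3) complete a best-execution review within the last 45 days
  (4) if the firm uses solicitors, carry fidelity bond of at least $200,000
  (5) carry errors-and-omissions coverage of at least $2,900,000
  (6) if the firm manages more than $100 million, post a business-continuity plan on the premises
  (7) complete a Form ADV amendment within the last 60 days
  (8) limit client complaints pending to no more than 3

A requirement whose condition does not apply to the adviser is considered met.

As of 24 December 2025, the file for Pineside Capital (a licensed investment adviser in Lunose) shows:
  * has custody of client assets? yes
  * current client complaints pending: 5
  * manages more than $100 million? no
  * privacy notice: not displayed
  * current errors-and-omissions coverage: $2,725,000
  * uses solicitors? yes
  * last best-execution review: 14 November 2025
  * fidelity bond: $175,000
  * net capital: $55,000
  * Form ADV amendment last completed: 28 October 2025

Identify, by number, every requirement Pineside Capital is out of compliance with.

1, 2, 4, 5, 8

1. condition 'has custody of client assets' holds; privacy notice absent → not met
2. net capital $55,000 < $110,000 → not met
3. best-execution review 40 days ago vs limit 45 → met
4. condition 'uses solicitors' holds; fidelity bond $175,000 < $200,000 → not met
5. errors-and-omissions coverage $2,725,000 < $2,900,000 → not met
6. condition 'manages more than $100 million' does not hold → requirement n/a → met
7. Form ADV amendment 57 days ago vs limit 60 → met
8. client complaints pending 5 > 3 → not met
Not met: 1, 2, 4, 5, 8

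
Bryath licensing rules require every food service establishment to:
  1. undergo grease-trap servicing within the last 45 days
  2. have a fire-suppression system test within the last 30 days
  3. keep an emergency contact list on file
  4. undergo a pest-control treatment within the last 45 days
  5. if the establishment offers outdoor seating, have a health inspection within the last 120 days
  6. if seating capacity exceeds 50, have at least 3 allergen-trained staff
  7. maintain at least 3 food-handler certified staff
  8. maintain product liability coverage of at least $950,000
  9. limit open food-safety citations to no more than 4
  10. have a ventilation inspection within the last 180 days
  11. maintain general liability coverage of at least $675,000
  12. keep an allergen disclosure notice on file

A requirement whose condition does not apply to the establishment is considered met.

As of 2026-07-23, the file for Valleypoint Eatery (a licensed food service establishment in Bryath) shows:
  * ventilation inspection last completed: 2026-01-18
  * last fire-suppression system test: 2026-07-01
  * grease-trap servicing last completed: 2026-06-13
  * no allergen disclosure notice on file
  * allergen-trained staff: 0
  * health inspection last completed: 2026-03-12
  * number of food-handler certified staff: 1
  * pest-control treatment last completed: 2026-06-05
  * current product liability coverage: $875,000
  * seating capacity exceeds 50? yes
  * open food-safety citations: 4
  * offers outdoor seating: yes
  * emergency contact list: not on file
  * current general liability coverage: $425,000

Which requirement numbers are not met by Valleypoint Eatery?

1. grease-trap servicing 40 days ago vs limit 45 → met
2. fire-suppression system test 22 days ago vs limit 30 → met
3. emergency contact list absent → not met
4. pest-control treatment 48 days ago vs limit 45 → not met
5. condition 'offers outdoor seating' holds; health inspection 133 days ago vs limit 120 → not met
6. condition 'seating capacity exceeds 50' holds; allergen-trained staff 0 < 3 → not met
7. food-handler certified staff 1 < 3 → not met
8. product liability coverage $875,000 < $950,000 → not met
9. open food-safety citations 4 ≤ 4 → met
10. ventilation inspection 186 days ago vs limit 180 → not met
11. general liability coverage $425,000 < $675,000 → not met
12. allergen disclosure notice absent → not met
Not met: 3, 4, 5, 6, 7, 8, 10, 11, 12

3, 4, 5, 6, 7, 8, 10, 11, 12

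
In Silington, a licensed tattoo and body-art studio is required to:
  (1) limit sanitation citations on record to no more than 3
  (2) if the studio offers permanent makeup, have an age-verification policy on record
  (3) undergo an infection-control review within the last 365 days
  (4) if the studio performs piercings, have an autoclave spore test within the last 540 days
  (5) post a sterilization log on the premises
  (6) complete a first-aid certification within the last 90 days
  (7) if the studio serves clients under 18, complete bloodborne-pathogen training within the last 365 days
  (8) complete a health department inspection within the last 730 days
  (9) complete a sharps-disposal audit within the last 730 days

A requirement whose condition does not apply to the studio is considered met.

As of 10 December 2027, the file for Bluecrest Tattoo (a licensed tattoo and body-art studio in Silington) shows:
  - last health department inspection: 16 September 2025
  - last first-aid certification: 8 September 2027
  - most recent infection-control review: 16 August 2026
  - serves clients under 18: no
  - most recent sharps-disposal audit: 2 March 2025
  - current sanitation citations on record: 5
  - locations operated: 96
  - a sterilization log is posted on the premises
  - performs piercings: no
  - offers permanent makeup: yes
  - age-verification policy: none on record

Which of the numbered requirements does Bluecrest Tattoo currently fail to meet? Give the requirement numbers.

1, 2, 3, 6, 8, 9

1. sanitation citations on record 5 > 3 → not met
2. condition 'offers permanent makeup' holds; age-verification policy absent → not met
3. infection-control review 481 days ago vs limit 365 → not met
4. condition 'performs piercings' does not hold → requirement n/a → met
5. sterilization log present → met
6. first-aid certification 93 days ago vs limit 90 → not met
7. condition 'serves clients under 18' does not hold → requirement n/a → met
8. health department inspection 815 days ago vs limit 730 → not met
9. sharps-disposal audit 1013 days ago vs limit 730 → not met
Not met: 1, 2, 3, 6, 8, 9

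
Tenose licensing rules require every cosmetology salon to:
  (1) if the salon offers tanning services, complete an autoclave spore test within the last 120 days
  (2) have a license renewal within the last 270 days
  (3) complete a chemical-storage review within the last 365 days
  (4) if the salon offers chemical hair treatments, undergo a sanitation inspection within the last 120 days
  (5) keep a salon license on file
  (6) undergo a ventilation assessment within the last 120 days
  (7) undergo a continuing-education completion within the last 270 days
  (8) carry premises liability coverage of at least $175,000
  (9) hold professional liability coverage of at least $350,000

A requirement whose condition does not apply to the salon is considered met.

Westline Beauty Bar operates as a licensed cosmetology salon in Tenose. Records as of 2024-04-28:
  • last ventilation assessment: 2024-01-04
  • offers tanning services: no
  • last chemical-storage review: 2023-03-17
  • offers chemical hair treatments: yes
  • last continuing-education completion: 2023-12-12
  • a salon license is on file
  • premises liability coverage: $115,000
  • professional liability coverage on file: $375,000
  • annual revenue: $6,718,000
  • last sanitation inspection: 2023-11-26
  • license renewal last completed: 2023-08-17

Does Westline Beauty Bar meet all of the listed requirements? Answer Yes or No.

No

1. condition 'offers tanning services' does not hold → requirement n/a → met
2. license renewal 255 days ago vs limit 270 → met
3. chemical-storage review 408 days ago vs limit 365 → not met
4. condition 'offers chemical hair treatments' holds; sanitation inspection 154 days ago vs limit 120 → not met
5. salon license present → met
6. ventilation assessment 115 days ago vs limit 120 → met
7. continuing-education completion 138 days ago vs limit 270 → met
8. premises liability coverage $115,000 < $175,000 → not met
9. professional liability coverage $375,000 ≥ $350,000 → met
Not met: 3, 4, 8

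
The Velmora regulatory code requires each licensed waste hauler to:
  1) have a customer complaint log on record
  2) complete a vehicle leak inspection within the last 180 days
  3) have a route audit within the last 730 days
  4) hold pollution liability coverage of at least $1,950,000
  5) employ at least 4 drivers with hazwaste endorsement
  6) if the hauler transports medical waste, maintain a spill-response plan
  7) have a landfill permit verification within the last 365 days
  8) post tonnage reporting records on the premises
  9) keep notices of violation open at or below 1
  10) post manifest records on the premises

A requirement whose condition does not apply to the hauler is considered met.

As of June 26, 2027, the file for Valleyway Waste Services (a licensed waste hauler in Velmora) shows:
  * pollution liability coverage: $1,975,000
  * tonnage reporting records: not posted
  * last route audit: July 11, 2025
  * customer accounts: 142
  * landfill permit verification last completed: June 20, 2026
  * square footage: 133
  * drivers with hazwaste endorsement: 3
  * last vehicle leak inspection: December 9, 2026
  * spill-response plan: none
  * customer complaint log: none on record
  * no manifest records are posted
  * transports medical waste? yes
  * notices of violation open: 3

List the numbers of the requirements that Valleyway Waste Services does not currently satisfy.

1, 2, 5, 6, 7, 8, 9, 10

1. customer complaint log absent → not met
2. vehicle leak inspection 199 days ago vs limit 180 → not met
3. route audit 715 days ago vs limit 730 → met
4. pollution liability coverage $1,975,000 ≥ $1,950,000 → met
5. drivers with hazwaste endorsement 3 < 4 → not met
6. condition 'transports medical waste' holds; spill-response plan absent → not met
7. landfill permit verification 371 days ago vs limit 365 → not met
8. tonnage reporting records absent → not met
9. notices of violation open 3 > 1 → not met
10. manifest records absent → not met
Not met: 1, 2, 5, 6, 7, 8, 9, 10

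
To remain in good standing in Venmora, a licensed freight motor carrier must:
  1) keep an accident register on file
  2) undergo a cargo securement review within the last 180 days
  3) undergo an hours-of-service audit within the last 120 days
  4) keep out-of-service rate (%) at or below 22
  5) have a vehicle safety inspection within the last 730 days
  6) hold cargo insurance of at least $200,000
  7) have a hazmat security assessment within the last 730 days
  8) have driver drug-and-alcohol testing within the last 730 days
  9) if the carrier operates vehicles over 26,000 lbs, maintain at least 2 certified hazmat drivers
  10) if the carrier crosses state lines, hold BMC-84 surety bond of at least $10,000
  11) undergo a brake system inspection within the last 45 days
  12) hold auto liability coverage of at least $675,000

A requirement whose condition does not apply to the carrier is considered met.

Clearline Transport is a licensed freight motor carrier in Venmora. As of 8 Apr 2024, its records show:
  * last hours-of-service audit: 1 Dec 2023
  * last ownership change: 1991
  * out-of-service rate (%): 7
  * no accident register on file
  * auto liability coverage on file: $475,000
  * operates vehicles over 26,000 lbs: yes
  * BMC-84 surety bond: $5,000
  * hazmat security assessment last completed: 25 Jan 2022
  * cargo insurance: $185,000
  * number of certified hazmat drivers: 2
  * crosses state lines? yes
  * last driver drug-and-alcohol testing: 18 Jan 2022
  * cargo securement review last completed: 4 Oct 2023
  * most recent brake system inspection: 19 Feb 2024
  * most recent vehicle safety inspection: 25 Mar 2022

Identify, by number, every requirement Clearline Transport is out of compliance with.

1. accident register absent → not met
2. cargo securement review 187 days ago vs limit 180 → not met
3. hours-of-service audit 129 days ago vs limit 120 → not met
4. out-of-service rate (%) 7 ≤ 22 → met
5. vehicle safety inspection 745 days ago vs limit 730 → not met
6. cargo insurance $185,000 < $200,000 → not met
7. hazmat security assessment 804 days ago vs limit 730 → not met
8. driver drug-and-alcohol testing 811 days ago vs limit 730 → not met
9. condition 'operates vehicles over 26,000 lbs' holds; certified hazmat drivers 2 ≥ 2 → met
10. condition 'crosses state lines' holds; BMC-84 surety bond $5,000 < $10,000 → not met
11. brake system inspection 49 days ago vs limit 45 → not met
12. auto liability coverage $475,000 < $675,000 → not met
Not met: 1, 2, 3, 5, 6, 7, 8, 10, 11, 12

1, 2, 3, 5, 6, 7, 8, 10, 11, 12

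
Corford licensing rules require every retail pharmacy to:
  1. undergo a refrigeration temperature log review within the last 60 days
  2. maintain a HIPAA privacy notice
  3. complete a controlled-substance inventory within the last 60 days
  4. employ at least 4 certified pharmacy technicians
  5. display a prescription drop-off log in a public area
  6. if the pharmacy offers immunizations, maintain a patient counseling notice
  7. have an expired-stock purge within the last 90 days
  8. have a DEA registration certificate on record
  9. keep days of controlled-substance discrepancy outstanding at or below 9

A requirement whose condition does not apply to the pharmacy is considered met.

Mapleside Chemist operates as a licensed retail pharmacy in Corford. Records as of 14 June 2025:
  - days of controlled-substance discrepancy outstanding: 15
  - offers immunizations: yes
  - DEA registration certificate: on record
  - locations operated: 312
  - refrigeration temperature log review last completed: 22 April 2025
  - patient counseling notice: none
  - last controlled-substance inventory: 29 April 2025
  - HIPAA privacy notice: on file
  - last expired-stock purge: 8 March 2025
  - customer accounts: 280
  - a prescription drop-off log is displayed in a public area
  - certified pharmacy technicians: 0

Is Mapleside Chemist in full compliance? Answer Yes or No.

No

1. refrigeration temperature log review 53 days ago vs limit 60 → met
2. HIPAA privacy notice present → met
3. controlled-substance inventory 46 days ago vs limit 60 → met
4. certified pharmacy technicians 0 < 4 → not met
5. prescription drop-off log present → met
6. condition 'offers immunizations' holds; patient counseling notice absent → not met
7. expired-stock purge 98 days ago vs limit 90 → not met
8. DEA registration certificate present → met
9. days of controlled-substance discrepancy outstanding 15 > 9 → not met
Not met: 4, 6, 7, 9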